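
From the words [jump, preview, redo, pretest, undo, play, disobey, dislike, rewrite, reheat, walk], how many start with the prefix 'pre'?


Checking each word for prefix 'pre':
  'jump' -> no (count: 0)
  'preview' -> YES, starts with 'pre' (count: 1)
  'redo' -> no (count: 1)
  'pretest' -> YES, starts with 'pre' (count: 2)
  'undo' -> no (count: 2)
  'play' -> no (count: 2)
  'disobey' -> no (count: 2)
  'dislike' -> no (count: 2)
  'rewrite' -> no (count: 2)
  'reheat' -> no (count: 2)
  'walk' -> no (count: 2)
Total with prefix 'pre': 2

2


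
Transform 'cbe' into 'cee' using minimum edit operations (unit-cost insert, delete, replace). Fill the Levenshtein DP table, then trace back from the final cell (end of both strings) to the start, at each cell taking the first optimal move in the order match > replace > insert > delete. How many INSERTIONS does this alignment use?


Edit distance = 1. Backtracking from cell (3, 3) with preference match > replace > insert > delete,
then listing the resulting alignment 'cbe' -> 'cee' left to right:
  Step 1: keep 'c'
  Step 2: replace b->e
  Step 3: keep 'e'
Total insertions: 0

0


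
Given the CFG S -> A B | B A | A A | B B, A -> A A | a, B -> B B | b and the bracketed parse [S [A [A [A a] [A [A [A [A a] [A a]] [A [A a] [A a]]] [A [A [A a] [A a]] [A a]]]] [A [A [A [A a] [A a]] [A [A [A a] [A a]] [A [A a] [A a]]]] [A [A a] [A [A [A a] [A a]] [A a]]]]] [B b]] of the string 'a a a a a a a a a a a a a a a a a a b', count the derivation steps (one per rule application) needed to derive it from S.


Every bracketed nonterminal node [X ...] in the tree is produced by exactly one rule application.
Reading the tree off as a leftmost derivation:
  Step 1: S  =>  A B   (applied S -> A B)
  Step 2: A B  =>  A A B   (applied A -> A A)
  Step 3: A A B  =>  A A A B   (applied A -> A A)
  Step 4: A A A B  =>  a A A B   (applied A -> a)
  Step 5: a A A B  =>  a A A A B   (applied A -> A A)
  Step 6: a A A A B  =>  a A A A A B   (applied A -> A A)
  Step 7: a A A A A B  =>  a A A A A A B   (applied A -> A A)
  Step 8: a A A A A A B  =>  a a A A A A B   (applied A -> a)
  Step 9: a a A A A A B  =>  a a a A A A B   (applied A -> a)
  Step 10: a a a A A A B  =>  a a a A A A A B   (applied A -> A A)
  Step 11: a a a A A A A B  =>  a a a a A A A B   (applied A -> a)
  Step 12: a a a a A A A B  =>  a a a a a A A B   (applied A -> a)
  Step 13: a a a a a A A B  =>  a a a a a A A A B   (applied A -> A A)
  Step 14: a a a a a A A A B  =>  a a a a a A A A A B   (applied A -> A A)
  Step 15: a a a a a A A A A B  =>  a a a a a a A A A B   (applied A -> a)
  Step 16: a a a a a a A A A B  =>  a a a a a a a A A B   (applied A -> a)
  Step 17: a a a a a a a A A B  =>  a a a a a a a a A B   (applied A -> a)
  Step 18: a a a a a a a a A B  =>  a a a a a a a a A A B   (applied A -> A A)
  Step 19: a a a a a a a a A A B  =>  a a a a a a a a A A A B   (applied A -> A A)
  Step 20: a a a a a a a a A A A B  =>  a a a a a a a a A A A A B   (applied A -> A A)
  Step 21: a a a a a a a a A A A A B  =>  a a a a a a a a a A A A B   (applied A -> a)
  Step 22: a a a a a a a a a A A A B  =>  a a a a a a a a a a A A B   (applied A -> a)
  Step 23: a a a a a a a a a a A A B  =>  a a a a a a a a a a A A A B   (applied A -> A A)
  Step 24: a a a a a a a a a a A A A B  =>  a a a a a a a a a a A A A A B   (applied A -> A A)
  Step 25: a a a a a a a a a a A A A A B  =>  a a a a a a a a a a a A A A B   (applied A -> a)
  Step 26: a a a a a a a a a a a A A A B  =>  a a a a a a a a a a a a A A B   (applied A -> a)
  Step 27: a a a a a a a a a a a a A A B  =>  a a a a a a a a a a a a A A A B   (applied A -> A A)
  Step 28: a a a a a a a a a a a a A A A B  =>  a a a a a a a a a a a a a A A B   (applied A -> a)
  Step 29: a a a a a a a a a a a a a A A B  =>  a a a a a a a a a a a a a a A B   (applied A -> a)
  Step 30: a a a a a a a a a a a a a a A B  =>  a a a a a a a a a a a a a a A A B   (applied A -> A A)
  Step 31: a a a a a a a a a a a a a a A A B  =>  a a a a a a a a a a a a a a a A B   (applied A -> a)
  Step 32: a a a a a a a a a a a a a a a A B  =>  a a a a a a a a a a a a a a a A A B   (applied A -> A A)
  Step 33: a a a a a a a a a a a a a a a A A B  =>  a a a a a a a a a a a a a a a A A A B   (applied A -> A A)
  Step 34: a a a a a a a a a a a a a a a A A A B  =>  a a a a a a a a a a a a a a a a A A B   (applied A -> a)
  Step 35: a a a a a a a a a a a a a a a a A A B  =>  a a a a a a a a a a a a a a a a a A B   (applied A -> a)
  Step 36: a a a a a a a a a a a a a a a a a A B  =>  a a a a a a a a a a a a a a a a a a B   (applied A -> a)
  Step 37: a a a a a a a a a a a a a a a a a a B  =>  a a a a a a a a a a a a a a a a a a b   (applied B -> b)
Final yield: a a a a a a a a a a a a a a a a a a b
Total rewrite steps: 37

37


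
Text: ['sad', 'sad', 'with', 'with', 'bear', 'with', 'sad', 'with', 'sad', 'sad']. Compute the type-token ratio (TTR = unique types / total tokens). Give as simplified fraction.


Tokens: 10
Unique types: ('bear', 'sad', 'with') = 3
TTR = 3/10
Already in lowest terms.

3/10


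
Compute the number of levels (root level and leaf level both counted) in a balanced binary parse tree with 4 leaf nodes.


In a balanced binary tree with n leaves the deepest leaf is ceil(log2(n)) edges below the root,
so counting node levels inclusive of root and leaves gives ceil(log2(n)) + 1 levels.
log2(4) = 2.0000
ceil(2.0000) = 2
levels = 2 + 1 = 3

3


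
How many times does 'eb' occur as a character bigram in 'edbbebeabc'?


Scanning 'edbbebeabc' for bigram 'eb':
  Position 0: 'ed' -> no
  Position 1: 'db' -> no
  Position 2: 'bb' -> no
  Position 3: 'be' -> no
  Position 4: 'eb' -> MATCH
  Position 5: 'be' -> no
  Position 6: 'ea' -> no
  Position 7: 'ab' -> no
  Position 8: 'bc' -> no
Total matches: 1

1


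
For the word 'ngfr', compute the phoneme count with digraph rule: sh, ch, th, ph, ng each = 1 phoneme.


Parsing 'ngfr' greedily, digraphs first:
  'ng' -> digraph (1 consonant phoneme) (phonemes so far: 1)
  'f' -> consonant phoneme (phonemes so far: 2)
  'r' -> consonant phoneme (phonemes so far: 3)
Total phonemes: 3

3


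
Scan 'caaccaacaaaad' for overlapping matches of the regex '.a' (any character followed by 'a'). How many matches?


Pattern: .a means any character followed by 'a'.
Scanning 'caaccaacaaaad' position-by-position:
  Pos 0: window 'ca' -> MATCH
  Pos 1: window 'aa' -> MATCH
  Pos 2: window 'ac' -> no
  Pos 3: window 'cc' -> no
  Pos 4: window 'ca' -> MATCH
  Pos 5: window 'aa' -> MATCH
  Pos 6: window 'ac' -> no
  Pos 7: window 'ca' -> MATCH
  Pos 8: window 'aa' -> MATCH
  Pos 9: window 'aa' -> MATCH
  Pos 10: window 'aa' -> MATCH
  Pos 11: window 'ad' -> no
  Pos 12: window 'd' -> no
Total matches: 8

8


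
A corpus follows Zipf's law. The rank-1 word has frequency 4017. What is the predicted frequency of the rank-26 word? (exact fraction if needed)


Zipf's law: freq(rank) = f1 / rank
f1 = 4017, rank = 26
freq = 4017 / 26
GCD(4017, 26) = 13
Simplified: 309/2

309/2


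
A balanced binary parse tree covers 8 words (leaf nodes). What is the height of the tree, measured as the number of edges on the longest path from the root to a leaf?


In a balanced binary tree with n leaves the deepest leaf is ceil(log2(n)) edges below the root.
log2(8) = 3.0000
ceil(3.0000) = 3
height (edges) = 3

3


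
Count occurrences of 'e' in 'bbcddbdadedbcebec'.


Scanning 'bbcddbdadedbcebec' for 'e':
  Position 9: 'e' -> MATCH (count: 1)
  Position 13: 'e' -> MATCH (count: 2)
  Position 15: 'e' -> MATCH (count: 3)
Total occurrences of 'e': 3

3


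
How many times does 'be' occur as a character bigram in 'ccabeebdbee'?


Scanning 'ccabeebdbee' for bigram 'be':
  Position 0: 'cc' -> no
  Position 1: 'ca' -> no
  Position 2: 'ab' -> no
  Position 3: 'be' -> MATCH
  Position 4: 'ee' -> no
  Position 5: 'eb' -> no
  Position 6: 'bd' -> no
  Position 7: 'db' -> no
  Position 8: 'be' -> MATCH
  Position 9: 'ee' -> no
Total matches: 2

2


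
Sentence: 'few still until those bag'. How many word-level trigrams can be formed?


Word trigrams from [5] words:
  Trigram 1: (few still until)
  Trigram 2: (still until those)
  Trigram 3: (until those bag)
Total word trigrams: 5 - 2 = 3

3


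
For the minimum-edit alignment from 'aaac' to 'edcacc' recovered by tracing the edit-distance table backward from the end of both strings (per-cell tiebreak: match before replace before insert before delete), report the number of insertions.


Edit distance = 4. Backtracking from cell (4, 6) with preference match > replace > insert > delete,
then listing the resulting alignment 'aaac' -> 'edcacc' left to right:
  Step 1: insert 'e' [insertion #1]
  Step 2: insert 'd' [insertion #2]
  Step 3: replace a->c
  Step 4: keep 'a'
  Step 5: replace a->c
  Step 6: keep 'c'
Total insertions: 2

2


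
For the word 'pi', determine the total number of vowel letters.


Scanning each character of 'pi':
  Position 1: 'p' -> consonant (running count: 0)
  Position 2: 'i' -> vowel (running count: 1)
Total vowels: 1

1


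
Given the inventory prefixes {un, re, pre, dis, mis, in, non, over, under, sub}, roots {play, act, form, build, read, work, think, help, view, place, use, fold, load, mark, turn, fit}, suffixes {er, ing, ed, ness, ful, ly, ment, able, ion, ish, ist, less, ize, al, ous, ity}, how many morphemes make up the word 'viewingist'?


Segmenting 'viewingist' against the inventory:
  'view' -> root (morpheme 1)
  'ing' -> suffix (morpheme 2)
  'ist' -> suffix (morpheme 3)
Total morphemes: 3

3


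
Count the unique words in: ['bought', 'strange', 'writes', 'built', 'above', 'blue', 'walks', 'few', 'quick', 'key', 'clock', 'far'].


Listing all tokens and tracking unique types:
  Token 1: 'bought' -> NEW (unique so far: 1)
  Token 2: 'strange' -> NEW (unique so far: 2)
  Token 3: 'writes' -> NEW (unique so far: 3)
  Token 4: 'built' -> NEW (unique so far: 4)
  Token 5: 'above' -> NEW (unique so far: 5)
  Token 6: 'blue' -> NEW (unique so far: 6)
  Token 7: 'walks' -> NEW (unique so far: 7)
  Token 8: 'few' -> NEW (unique so far: 8)
  Token 9: 'quick' -> NEW (unique so far: 9)
  Token 10: 'key' -> NEW (unique so far: 10)
  Token 11: 'clock' -> NEW (unique so far: 11)
  Token 12: 'far' -> NEW (unique so far: 12)
Unique types: ('above', 'blue', 'bought', 'built', 'clock', 'far', 'few', 'key', 'quick', 'strange', 'walks', 'writes')
Vocabulary size: 12

12


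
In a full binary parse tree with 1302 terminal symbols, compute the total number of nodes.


Leaf nodes (terminals): 1302
Internal nodes = n - 1 = 1302 - 1 = 1301
Total = leaves + internal = 1302 + 1301 = 2603

2603


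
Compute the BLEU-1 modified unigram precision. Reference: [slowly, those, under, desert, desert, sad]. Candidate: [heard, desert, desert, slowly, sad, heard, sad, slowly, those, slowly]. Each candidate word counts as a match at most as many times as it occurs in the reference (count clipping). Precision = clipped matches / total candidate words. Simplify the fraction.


Reference word counts: {'desert': 2, 'sad': 1, 'slowly': 1, 'those': 1, 'under': 1}
Checking each candidate word (with clipping):
  'heard' -> not in reference -> no match (matches: 0)
  'desert' -> in reference (ref count 2, used 1/2) -> match (matches: 1)
  'desert' -> in reference (ref count 2, used 2/2) -> match (matches: 2)
  'slowly' -> in reference (ref count 1, used 1/1) -> match (matches: 3)
  'sad' -> in reference (ref count 1, used 1/1) -> match (matches: 4)
  'heard' -> not in reference -> no match (matches: 4)
  'sad' -> ref count 1 already used up (1/1) -> clipped, no match (matches: 4)
  'slowly' -> ref count 1 already used up (1/1) -> clipped, no match (matches: 4)
  'those' -> in reference (ref count 1, used 1/1) -> match (matches: 5)
  'slowly' -> ref count 1 already used up (1/1) -> clipped, no match (matches: 5)
Clipped matches: 5, Candidate length: 10
Precision = 5/10 = 1/2

1/2


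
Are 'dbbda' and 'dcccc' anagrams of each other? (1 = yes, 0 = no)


Sort characters of 'dbbda': 'abbdd'
Sort characters of 'dcccc': 'ccccd'
Sorted forms differ -> they are NOT anagrams
Result: 0

0


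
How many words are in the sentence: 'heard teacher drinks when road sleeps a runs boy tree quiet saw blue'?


Counting words by splitting on spaces:
  Word 1: 'heard'
  Word 2: 'teacher'
  Word 3: 'drinks'
  Word 4: 'when'
  Word 5: 'road'
  Word 6: 'sleeps'
  Word 7: 'a'
  Word 8: 'runs'
  Word 9: 'boy'
  Word 10: 'tree'
  Word 11: 'quiet'
  Word 12: 'saw'
  Word 13: 'blue'
Total words: 13

13


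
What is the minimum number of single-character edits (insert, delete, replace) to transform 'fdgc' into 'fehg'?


Building DP table for s1='fdgc' (len 4) and s2='fehg' (len 4):
       f  e  h  g
    0  1  2  3  4
  f 1  0  1  2  3
  d 2  1  1  2  3
  g 3  2  2  2  2
  c 4  3  3  3  3
Edit distance = dp[4][4] = 3

3


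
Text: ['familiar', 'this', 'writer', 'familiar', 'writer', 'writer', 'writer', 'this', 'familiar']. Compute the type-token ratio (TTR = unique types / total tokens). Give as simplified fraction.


Tokens: 9
Unique types: ('familiar', 'this', 'writer') = 3
TTR = 3/9
Simplify: divide both by 3 -> 1/3
TTR = 1/3

1/3


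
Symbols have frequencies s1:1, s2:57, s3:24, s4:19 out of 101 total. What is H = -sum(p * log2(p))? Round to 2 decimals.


Computing entropy H = -sum(p_i * log2(p_i)):
  s1: p = 1/101 = 0.0099, -p*log2(p) = 0.0659
  s2: p = 57/101 = 0.5644, -p*log2(p) = 0.4658
  s3: p = 24/101 = 0.2376, -p*log2(p) = 0.4927
  s4: p = 19/101 = 0.1881, -p*log2(p) = 0.4534
H = sum of terms = 1.4778
Rounded to 2 decimals: 1.48

1.48


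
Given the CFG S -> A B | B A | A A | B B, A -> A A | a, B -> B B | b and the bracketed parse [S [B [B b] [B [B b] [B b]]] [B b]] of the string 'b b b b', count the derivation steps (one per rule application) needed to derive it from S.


Every bracketed nonterminal node [X ...] in the tree is produced by exactly one rule application.
Reading the tree off as a leftmost derivation:
  Step 1: S  =>  B B   (applied S -> B B)
  Step 2: B B  =>  B B B   (applied B -> B B)
  Step 3: B B B  =>  b B B   (applied B -> b)
  Step 4: b B B  =>  b B B B   (applied B -> B B)
  Step 5: b B B B  =>  b b B B   (applied B -> b)
  Step 6: b b B B  =>  b b b B   (applied B -> b)
  Step 7: b b b B  =>  b b b b   (applied B -> b)
Final yield: b b b b
Total rewrite steps: 7

7


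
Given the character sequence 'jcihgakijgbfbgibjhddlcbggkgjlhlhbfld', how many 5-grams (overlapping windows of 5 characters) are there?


String 'jcihgakijgbfbgibjhddlcbggkgjlhlhbfld' has length L = 36.
Number of overlapping n-grams = L - n + 1
Substituting: 36 - 5 + 1 = 32

32


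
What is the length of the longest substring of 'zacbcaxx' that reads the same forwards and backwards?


Scanning 'zacbcaxx' for palindromic substrings.
Substring at positions 1-5: 'acbca'.
Check: reverse('acbca') = 'acbca' -> palindrome confirmed.
Neighbouring characters ('z' / 'x') break symmetry, so it cannot extend further.
No longer palindromic substring exists; longest length = 5

5


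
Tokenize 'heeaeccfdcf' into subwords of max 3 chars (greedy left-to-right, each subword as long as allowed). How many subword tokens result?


'heeaeccfdcf' has 11 characters.
Chunking with max size 3:
  Chunk 1: 'hee' (positions 0-2)
  Chunk 2: 'aec' (positions 3-5)
  Chunk 3: 'cfd' (positions 6-8)
  Chunk 4: 'cf' (positions 9-10)
Total chunks: ceil(11 / 3) = 4

4


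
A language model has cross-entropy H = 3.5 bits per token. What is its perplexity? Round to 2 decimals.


Perplexity formula: PP = 2^H
H = 3.5
PP = 2^3.5
Decompose: 2^3.5 = 2^3 * 2^0.5 = 2^3 * sqrt(2)
2^3 = 8, sqrt(2) ~ 1.4142136
PP ~ 8 * 1.4142136 = 11.3137088
Rounded to 2 decimals: 11.31

11.31


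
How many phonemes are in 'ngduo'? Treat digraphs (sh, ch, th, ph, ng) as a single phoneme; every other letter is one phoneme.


Parsing 'ngduo' greedily, digraphs first:
  'ng' -> digraph (1 consonant phoneme) (phonemes so far: 1)
  'd' -> consonant phoneme (phonemes so far: 2)
  'u' -> vowel phoneme (phonemes so far: 3)
  'o' -> vowel phoneme (phonemes so far: 4)
Total phonemes: 4

4


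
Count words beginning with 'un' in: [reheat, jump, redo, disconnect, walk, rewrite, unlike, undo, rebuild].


Checking each word for prefix 'un':
  'reheat' -> no (count: 0)
  'jump' -> no (count: 0)
  'redo' -> no (count: 0)
  'disconnect' -> no (count: 0)
  'walk' -> no (count: 0)
  'rewrite' -> no (count: 0)
  'unlike' -> YES, starts with 'un' (count: 1)
  'undo' -> YES, starts with 'un' (count: 2)
  'rebuild' -> no (count: 2)
Total with prefix 'un': 2

2


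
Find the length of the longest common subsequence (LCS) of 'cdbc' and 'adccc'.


DP table for LCS of 'cdbc' and 'adccc':
       a  d  c  c  c
    0  0  0  0  0  0
  c 0  0  0  1  1  1
  d 0  0  1  1  1  1
  b 0  0  1  1  1  1
  c 0  0  1  2  2  2
LCS: 'cc'
LCS length = 2

2


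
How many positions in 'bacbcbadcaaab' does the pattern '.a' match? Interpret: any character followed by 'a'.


Pattern: .a means any character followed by 'a'.
Scanning 'bacbcbadcaaab' position-by-position:
  Pos 0: window 'ba' -> MATCH
  Pos 1: window 'ac' -> no
  Pos 2: window 'cb' -> no
  Pos 3: window 'bc' -> no
  Pos 4: window 'cb' -> no
  Pos 5: window 'ba' -> MATCH
  Pos 6: window 'ad' -> no
  Pos 7: window 'dc' -> no
  Pos 8: window 'ca' -> MATCH
  Pos 9: window 'aa' -> MATCH
  Pos 10: window 'aa' -> MATCH
  Pos 11: window 'ab' -> no
  Pos 12: window 'b' -> no
Total matches: 5

5


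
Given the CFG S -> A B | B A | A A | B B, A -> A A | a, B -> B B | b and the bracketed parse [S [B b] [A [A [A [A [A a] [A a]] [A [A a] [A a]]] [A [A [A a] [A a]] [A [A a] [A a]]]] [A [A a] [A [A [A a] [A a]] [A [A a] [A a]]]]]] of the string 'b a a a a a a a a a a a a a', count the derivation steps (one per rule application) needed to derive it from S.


Every bracketed nonterminal node [X ...] in the tree is produced by exactly one rule application.
Reading the tree off as a leftmost derivation:
  Step 1: S  =>  B A   (applied S -> B A)
  Step 2: B A  =>  b A   (applied B -> b)
  Step 3: b A  =>  b A A   (applied A -> A A)
  Step 4: b A A  =>  b A A A   (applied A -> A A)
  Step 5: b A A A  =>  b A A A A   (applied A -> A A)
  Step 6: b A A A A  =>  b A A A A A   (applied A -> A A)
  Step 7: b A A A A A  =>  b a A A A A   (applied A -> a)
  Step 8: b a A A A A  =>  b a a A A A   (applied A -> a)
  Step 9: b a a A A A  =>  b a a A A A A   (applied A -> A A)
  Step 10: b a a A A A A  =>  b a a a A A A   (applied A -> a)
  Step 11: b a a a A A A  =>  b a a a a A A   (applied A -> a)
  Step 12: b a a a a A A  =>  b a a a a A A A   (applied A -> A A)
  Step 13: b a a a a A A A  =>  b a a a a A A A A   (applied A -> A A)
  Step 14: b a a a a A A A A  =>  b a a a a a A A A   (applied A -> a)
  Step 15: b a a a a a A A A  =>  b a a a a a a A A   (applied A -> a)
  Step 16: b a a a a a a A A  =>  b a a a a a a A A A   (applied A -> A A)
  Step 17: b a a a a a a A A A  =>  b a a a a a a a A A   (applied A -> a)
  Step 18: b a a a a a a a A A  =>  b a a a a a a a a A   (applied A -> a)
  Step 19: b a a a a a a a a A  =>  b a a a a a a a a A A   (applied A -> A A)
  Step 20: b a a a a a a a a A A  =>  b a a a a a a a a a A   (applied A -> a)
  Step 21: b a a a a a a a a a A  =>  b a a a a a a a a a A A   (applied A -> A A)
  Step 22: b a a a a a a a a a A A  =>  b a a a a a a a a a A A A   (applied A -> A A)
  Step 23: b a a a a a a a a a A A A  =>  b a a a a a a a a a a A A   (applied A -> a)
  Step 24: b a a a a a a a a a a A A  =>  b a a a a a a a a a a a A   (applied A -> a)
  Step 25: b a a a a a a a a a a a A  =>  b a a a a a a a a a a a A A   (applied A -> A A)
  Step 26: b a a a a a a a a a a a A A  =>  b a a a a a a a a a a a a A   (applied A -> a)
  Step 27: b a a a a a a a a a a a a A  =>  b a a a a a a a a a a a a a   (applied A -> a)
Final yield: b a a a a a a a a a a a a a
Total rewrite steps: 27

27


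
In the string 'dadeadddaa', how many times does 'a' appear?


Scanning 'dadeadddaa' for 'a':
  Position 1: 'a' -> MATCH (count: 1)
  Position 4: 'a' -> MATCH (count: 2)
  Position 8: 'a' -> MATCH (count: 3)
  Position 9: 'a' -> MATCH (count: 4)
Total occurrences of 'a': 4

4


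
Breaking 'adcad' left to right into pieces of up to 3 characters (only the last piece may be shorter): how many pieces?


'adcad' has 5 characters.
Chunking with max size 3:
  Chunk 1: 'adc' (positions 0-2)
  Chunk 2: 'ad' (positions 3-4)
Total chunks: ceil(5 / 3) = 2

2


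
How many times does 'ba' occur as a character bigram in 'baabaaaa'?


Scanning 'baabaaaa' for bigram 'ba':
  Position 0: 'ba' -> MATCH
  Position 1: 'aa' -> no
  Position 2: 'ab' -> no
  Position 3: 'ba' -> MATCH
  Position 4: 'aa' -> no
  Position 5: 'aa' -> no
  Position 6: 'aa' -> no
Total matches: 2

2


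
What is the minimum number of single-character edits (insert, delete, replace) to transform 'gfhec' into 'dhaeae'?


Building DP table for s1='gfhec' (len 5) and s2='dhaeae' (len 6):
       d  h  a  e  a  e
    0  1  2  3  4  5  6
  g 1  1  2  3  4  5  6
  f 2  2  2  3  4  5  6
  h 3  3  2  3  4  5  6
  e 4  4  3  3  3  4  5
  c 5  5  4  4  4  4  5
Edit distance = dp[5][6] = 5

5


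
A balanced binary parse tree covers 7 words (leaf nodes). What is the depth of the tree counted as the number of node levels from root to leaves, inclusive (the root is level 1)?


In a balanced binary tree with n leaves the deepest leaf is ceil(log2(n)) edges below the root,
so counting node levels inclusive of root and leaves gives ceil(log2(n)) + 1 levels.
log2(7) = 2.8074
ceil(2.8074) = 3
levels = 3 + 1 = 4

4


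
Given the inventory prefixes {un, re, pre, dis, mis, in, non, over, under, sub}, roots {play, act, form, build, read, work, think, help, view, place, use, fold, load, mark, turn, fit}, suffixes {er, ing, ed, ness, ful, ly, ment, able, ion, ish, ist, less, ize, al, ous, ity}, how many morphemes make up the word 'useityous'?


Segmenting 'useityous' against the inventory:
  'use' -> root (morpheme 1)
  'ity' -> suffix (morpheme 2)
  'ous' -> suffix (morpheme 3)
Total morphemes: 3

3


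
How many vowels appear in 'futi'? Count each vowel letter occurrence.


Scanning each character of 'futi':
  Position 1: 'f' -> consonant (running count: 0)
  Position 2: 'u' -> vowel (running count: 1)
  Position 3: 't' -> consonant (running count: 1)
  Position 4: 'i' -> vowel (running count: 2)
Total vowels: 2

2


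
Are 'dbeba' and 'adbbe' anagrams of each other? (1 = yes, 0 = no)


Sort characters of 'dbeba': 'abbde'
Sort characters of 'adbbe': 'abbde'
Sorted forms match -> they ARE anagrams
Result: 1

1


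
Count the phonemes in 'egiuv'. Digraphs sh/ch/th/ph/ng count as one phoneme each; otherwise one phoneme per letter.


Parsing 'egiuv' greedily, digraphs first:
  'e' -> vowel phoneme (phonemes so far: 1)
  'g' -> consonant phoneme (phonemes so far: 2)
  'i' -> vowel phoneme (phonemes so far: 3)
  'u' -> vowel phoneme (phonemes so far: 4)
  'v' -> consonant phoneme (phonemes so far: 5)
Total phonemes: 5

5


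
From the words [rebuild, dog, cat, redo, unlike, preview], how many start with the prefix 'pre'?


Checking each word for prefix 'pre':
  'rebuild' -> no (count: 0)
  'dog' -> no (count: 0)
  'cat' -> no (count: 0)
  'redo' -> no (count: 0)
  'unlike' -> no (count: 0)
  'preview' -> YES, starts with 'pre' (count: 1)
Total with prefix 'pre': 1

1


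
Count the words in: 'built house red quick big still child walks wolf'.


Counting words by splitting on spaces:
  Word 1: 'built'
  Word 2: 'house'
  Word 3: 'red'
  Word 4: 'quick'
  Word 5: 'big'
  Word 6: 'still'
  Word 7: 'child'
  Word 8: 'walks'
  Word 9: 'wolf'
Total words: 9

9


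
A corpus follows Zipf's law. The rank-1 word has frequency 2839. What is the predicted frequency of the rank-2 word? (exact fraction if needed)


Zipf's law: freq(rank) = f1 / rank
f1 = 2839, rank = 2
freq = 2839 / 2
GCD(2839, 2) = 1
Simplified: 2839/2

2839/2


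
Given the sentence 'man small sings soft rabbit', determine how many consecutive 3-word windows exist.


Word trigrams from [5] words:
  Trigram 1: (man small sings)
  Trigram 2: (small sings soft)
  Trigram 3: (sings soft rabbit)
Total word trigrams: 5 - 2 = 3

3


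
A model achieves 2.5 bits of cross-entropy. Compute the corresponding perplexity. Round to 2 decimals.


Perplexity formula: PP = 2^H
H = 2.5
PP = 2^2.5
Decompose: 2^2.5 = 2^2 * 2^0.5 = 2^2 * sqrt(2)
2^2 = 4, sqrt(2) ~ 1.4142136
PP ~ 4 * 1.4142136 = 5.6568544
Rounded to 2 decimals: 5.66

5.66


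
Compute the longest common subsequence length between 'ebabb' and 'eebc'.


DP table for LCS of 'ebabb' and 'eebc':
       e  e  b  c
    0  0  0  0  0
  e 0  1  1  1  1
  b 0  1  1  2  2
  a 0  1  1  2  2
  b 0  1  1  2  2
  b 0  1  1  2  2
LCS: 'eb'
LCS length = 2

2


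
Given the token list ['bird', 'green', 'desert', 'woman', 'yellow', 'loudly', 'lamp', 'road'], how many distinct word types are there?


Listing all tokens and tracking unique types:
  Token 1: 'bird' -> NEW (unique so far: 1)
  Token 2: 'green' -> NEW (unique so far: 2)
  Token 3: 'desert' -> NEW (unique so far: 3)
  Token 4: 'woman' -> NEW (unique so far: 4)
  Token 5: 'yellow' -> NEW (unique so far: 5)
  Token 6: 'loudly' -> NEW (unique so far: 6)
  Token 7: 'lamp' -> NEW (unique so far: 7)
  Token 8: 'road' -> NEW (unique so far: 8)
Unique types: ('bird', 'desert', 'green', 'lamp', 'loudly', 'road', 'woman', 'yellow')
Vocabulary size: 8

8


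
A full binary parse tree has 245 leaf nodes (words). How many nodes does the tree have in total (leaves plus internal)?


Leaf nodes (terminals): 245
Internal nodes = n - 1 = 245 - 1 = 244
Total = leaves + internal = 245 + 244 = 489

489


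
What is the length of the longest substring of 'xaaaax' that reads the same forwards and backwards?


Scanning 'xaaaax' for palindromic substrings.
Substring at positions 0-5: 'xaaaax'.
Check: reverse('xaaaax') = 'xaaaax' -> palindrome confirmed.
No longer palindromic substring exists; longest length = 6

6


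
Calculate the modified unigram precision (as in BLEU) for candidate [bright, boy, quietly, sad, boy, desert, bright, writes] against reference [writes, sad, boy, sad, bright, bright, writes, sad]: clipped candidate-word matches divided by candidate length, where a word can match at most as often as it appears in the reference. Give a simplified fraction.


Reference word counts: {'boy': 1, 'bright': 2, 'sad': 3, 'writes': 2}
Checking each candidate word (with clipping):
  'bright' -> in reference (ref count 2, used 1/2) -> match (matches: 1)
  'boy' -> in reference (ref count 1, used 1/1) -> match (matches: 2)
  'quietly' -> not in reference -> no match (matches: 2)
  'sad' -> in reference (ref count 3, used 1/3) -> match (matches: 3)
  'boy' -> ref count 1 already used up (1/1) -> clipped, no match (matches: 3)
  'desert' -> not in reference -> no match (matches: 3)
  'bright' -> in reference (ref count 2, used 2/2) -> match (matches: 4)
  'writes' -> in reference (ref count 2, used 1/2) -> match (matches: 5)
Clipped matches: 5, Candidate length: 8
Precision = 5/8

5/8


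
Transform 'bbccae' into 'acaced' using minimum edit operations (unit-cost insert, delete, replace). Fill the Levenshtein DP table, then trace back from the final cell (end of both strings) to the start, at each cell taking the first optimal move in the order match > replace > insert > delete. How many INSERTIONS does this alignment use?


Edit distance = 5. Backtracking from cell (6, 6) with preference match > replace > insert > delete,
then listing the resulting alignment 'bbccae' -> 'acaced' left to right:
  Step 1: replace b->a
  Step 2: replace b->c
  Step 3: replace c->a
  Step 4: keep 'c'
  Step 5: replace a->e
  Step 6: replace e->d
Total insertions: 0

0


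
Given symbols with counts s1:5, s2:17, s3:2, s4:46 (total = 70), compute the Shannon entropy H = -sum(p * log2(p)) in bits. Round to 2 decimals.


Computing entropy H = -sum(p_i * log2(p_i)):
  s1: p = 5/70 = 0.0714, -p*log2(p) = 0.2720
  s2: p = 17/70 = 0.2429, -p*log2(p) = 0.4959
  s3: p = 2/70 = 0.0286, -p*log2(p) = 0.1466
  s4: p = 46/70 = 0.6571, -p*log2(p) = 0.3980
H = sum of terms = 1.3125
Rounded to 2 decimals: 1.31

1.31


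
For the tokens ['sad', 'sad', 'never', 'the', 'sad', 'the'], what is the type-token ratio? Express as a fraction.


Tokens: 6
Unique types: ('never', 'sad', 'the') = 3
TTR = 3/6
Simplify: divide both by 3 -> 1/2
TTR = 1/2

1/2


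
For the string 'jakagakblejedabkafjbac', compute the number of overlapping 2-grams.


String 'jakagakblejedabkafjbac' has length L = 22.
Number of overlapping n-grams = L - n + 1
Substituting: 22 - 2 + 1 = 21

21


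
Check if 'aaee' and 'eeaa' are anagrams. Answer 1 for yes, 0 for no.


Sort characters of 'aaee': 'aaee'
Sort characters of 'eeaa': 'aaee'
Sorted forms match -> they ARE anagrams
Result: 1

1


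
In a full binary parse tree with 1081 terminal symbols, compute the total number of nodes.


Leaf nodes (terminals): 1081
Internal nodes = n - 1 = 1081 - 1 = 1080
Total = leaves + internal = 1081 + 1080 = 2161

2161


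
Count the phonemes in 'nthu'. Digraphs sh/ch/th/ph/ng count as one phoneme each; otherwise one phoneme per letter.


Parsing 'nthu' greedily, digraphs first:
  'n' -> consonant phoneme (phonemes so far: 1)
  'th' -> digraph (1 consonant phoneme) (phonemes so far: 2)
  'u' -> vowel phoneme (phonemes so far: 3)
Total phonemes: 3

3


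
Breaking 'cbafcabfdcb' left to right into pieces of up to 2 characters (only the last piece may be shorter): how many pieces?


'cbafcabfdcb' has 11 characters.
Chunking with max size 2:
  Chunk 1: 'cb' (positions 0-1)
  Chunk 2: 'af' (positions 2-3)
  Chunk 3: 'ca' (positions 4-5)
  Chunk 4: 'bf' (positions 6-7)
  Chunk 5: 'dc' (positions 8-9)
  Chunk 6: 'b' (positions 10-10)
Total chunks: ceil(11 / 2) = 6

6


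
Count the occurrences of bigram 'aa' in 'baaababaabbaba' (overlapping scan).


Scanning 'baaababaabbaba' for bigram 'aa':
  Position 0: 'ba' -> no
  Position 1: 'aa' -> MATCH
  Position 2: 'aa' -> MATCH
  Position 3: 'ab' -> no
  Position 4: 'ba' -> no
  Position 5: 'ab' -> no
  Position 6: 'ba' -> no
  Position 7: 'aa' -> MATCH
  Position 8: 'ab' -> no
  Position 9: 'bb' -> no
  Position 10: 'ba' -> no
  Position 11: 'ab' -> no
  Position 12: 'ba' -> no
Total matches: 3

3


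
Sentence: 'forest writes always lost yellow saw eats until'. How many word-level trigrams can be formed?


Word trigrams from [8] words:
  Trigram 1: (forest writes always)
  Trigram 2: (writes always lost)
  Trigram 3: (always lost yellow)
  Trigram 4: (lost yellow saw)
  Trigram 5: (yellow saw eats)
  Trigram 6: (saw eats until)
Total word trigrams: 8 - 2 = 6

6


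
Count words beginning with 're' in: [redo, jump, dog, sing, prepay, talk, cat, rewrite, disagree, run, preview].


Checking each word for prefix 're':
  'redo' -> YES, starts with 're' (count: 1)
  'jump' -> no (count: 1)
  'dog' -> no (count: 1)
  'sing' -> no (count: 1)
  'prepay' -> no (count: 1)
  'talk' -> no (count: 1)
  'cat' -> no (count: 1)
  'rewrite' -> YES, starts with 're' (count: 2)
  'disagree' -> no (count: 2)
  'run' -> no (count: 2)
  'preview' -> no (count: 2)
Total with prefix 're': 2

2


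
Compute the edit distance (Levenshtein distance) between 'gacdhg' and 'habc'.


Building DP table for s1='gacdhg' (len 6) and s2='habc' (len 4):
       h  a  b  c
    0  1  2  3  4
  g 1  1  2  3  4
  a 2  2  1  2  3
  c 3  3  2  2  2
  d 4  4  3  3  3
  h 5  4  4  4  4
  g 6  5  5  5  5
Edit distance = dp[6][4] = 5

5


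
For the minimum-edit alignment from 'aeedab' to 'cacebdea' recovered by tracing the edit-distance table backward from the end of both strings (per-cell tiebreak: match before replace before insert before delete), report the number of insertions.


Edit distance = 5. Backtracking from cell (6, 8) with preference match > replace > insert > delete,
then listing the resulting alignment 'aeedab' -> 'cacebdea' left to right:
  Step 1: insert 'c' [insertion #1]
  Step 2: keep 'a'
  Step 3: insert 'c' [insertion #2]
  Step 4: keep 'e'
  Step 5: replace e->b
  Step 6: keep 'd'
  Step 7: replace a->e
  Step 8: replace b->a
Total insertions: 2

2


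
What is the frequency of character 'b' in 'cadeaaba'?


Scanning 'cadeaaba' for 'b':
  Position 6: 'b' -> MATCH (count: 1)
Total occurrences of 'b': 1

1


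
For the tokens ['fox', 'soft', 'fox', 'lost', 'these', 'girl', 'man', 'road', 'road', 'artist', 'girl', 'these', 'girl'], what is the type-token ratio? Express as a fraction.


Tokens: 13
Unique types: ('artist', 'fox', 'girl', 'lost', 'man', 'road', 'soft', 'these') = 8
TTR = 8/13
Already in lowest terms.

8/13


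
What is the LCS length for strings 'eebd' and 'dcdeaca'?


DP table for LCS of 'eebd' and 'dcdeaca':
       d  c  d  e  a  c  a
    0  0  0  0  0  0  0  0
  e 0  0  0  0  1  1  1  1
  e 0  0  0  0  1  1  1  1
  b 0  0  0  0  1  1  1  1
  d 0  1  1  1  1  1  1  1
LCS: 'e'
LCS length = 1

1


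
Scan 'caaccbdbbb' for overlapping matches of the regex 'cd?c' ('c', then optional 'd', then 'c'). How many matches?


Pattern: cd?c means 'c', then optional 'd', then 'c'.
Scanning 'caaccbdbbb' position-by-position:
  Pos 0: window 'caa' -> no
  Pos 1: window 'aac' -> no
  Pos 2: window 'acc' -> no
  Pos 3: window 'ccb' -> MATCH
  Pos 4: window 'cbd' -> no
  Pos 5: window 'bdb' -> no
  Pos 6: window 'dbb' -> no
  Pos 7: window 'bbb' -> no
  Pos 8: window 'bb' -> no
  Pos 9: window 'b' -> no
Total matches: 1

1


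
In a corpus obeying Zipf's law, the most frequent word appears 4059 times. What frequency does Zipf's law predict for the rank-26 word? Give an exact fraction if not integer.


Zipf's law: freq(rank) = f1 / rank
f1 = 4059, rank = 26
freq = 4059 / 26
GCD(4059, 26) = 1
Simplified: 4059/26

4059/26


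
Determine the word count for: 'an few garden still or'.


Counting words by splitting on spaces:
  Word 1: 'an'
  Word 2: 'few'
  Word 3: 'garden'
  Word 4: 'still'
  Word 5: 'or'
Total words: 5

5


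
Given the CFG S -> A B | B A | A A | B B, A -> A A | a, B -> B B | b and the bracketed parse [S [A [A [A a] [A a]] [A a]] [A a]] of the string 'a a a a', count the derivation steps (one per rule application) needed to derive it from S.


Every bracketed nonterminal node [X ...] in the tree is produced by exactly one rule application.
Reading the tree off as a leftmost derivation:
  Step 1: S  =>  A A   (applied S -> A A)
  Step 2: A A  =>  A A A   (applied A -> A A)
  Step 3: A A A  =>  A A A A   (applied A -> A A)
  Step 4: A A A A  =>  a A A A   (applied A -> a)
  Step 5: a A A A  =>  a a A A   (applied A -> a)
  Step 6: a a A A  =>  a a a A   (applied A -> a)
  Step 7: a a a A  =>  a a a a   (applied A -> a)
Final yield: a a a a
Total rewrite steps: 7

7


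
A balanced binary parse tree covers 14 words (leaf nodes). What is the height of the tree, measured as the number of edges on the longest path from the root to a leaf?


In a balanced binary tree with n leaves the deepest leaf is ceil(log2(n)) edges below the root.
log2(14) = 3.8074
ceil(3.8074) = 4
height (edges) = 4

4


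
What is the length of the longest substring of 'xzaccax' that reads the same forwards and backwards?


Scanning 'xzaccax' for palindromic substrings.
Substring at positions 2-5: 'acca'.
Check: reverse('acca') = 'acca' -> palindrome confirmed.
Neighbouring characters ('z' / 'x') break symmetry, so it cannot extend further.
No longer palindromic substring exists; longest length = 4

4


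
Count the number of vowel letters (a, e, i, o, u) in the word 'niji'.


Scanning each character of 'niji':
  Position 1: 'n' -> consonant (running count: 0)
  Position 2: 'i' -> vowel (running count: 1)
  Position 3: 'j' -> consonant (running count: 1)
  Position 4: 'i' -> vowel (running count: 2)
Total vowels: 2

2


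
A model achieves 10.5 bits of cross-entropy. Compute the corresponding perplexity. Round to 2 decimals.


Perplexity formula: PP = 2^H
H = 10.5
PP = 2^10.5
Decompose: 2^10.5 = 2^10 * 2^0.5 = 2^10 * sqrt(2)
2^10 = 1024, sqrt(2) ~ 1.4142136
PP ~ 1024 * 1.4142136 = 1448.1547264
Rounded to 2 decimals: 1448.15

1448.15


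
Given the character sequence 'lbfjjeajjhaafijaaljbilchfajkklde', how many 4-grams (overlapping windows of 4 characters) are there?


String 'lbfjjeajjhaafijaaljbilchfajkklde' has length L = 32.
Number of overlapping n-grams = L - n + 1
Substituting: 32 - 4 + 1 = 29

29


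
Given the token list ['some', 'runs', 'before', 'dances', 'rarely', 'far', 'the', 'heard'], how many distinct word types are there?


Listing all tokens and tracking unique types:
  Token 1: 'some' -> NEW (unique so far: 1)
  Token 2: 'runs' -> NEW (unique so far: 2)
  Token 3: 'before' -> NEW (unique so far: 3)
  Token 4: 'dances' -> NEW (unique so far: 4)
  Token 5: 'rarely' -> NEW (unique so far: 5)
  Token 6: 'far' -> NEW (unique so far: 6)
  Token 7: 'the' -> NEW (unique so far: 7)
  Token 8: 'heard' -> NEW (unique so far: 8)
Unique types: ('before', 'dances', 'far', 'heard', 'rarely', 'runs', 'some', 'the')
Vocabulary size: 8

8


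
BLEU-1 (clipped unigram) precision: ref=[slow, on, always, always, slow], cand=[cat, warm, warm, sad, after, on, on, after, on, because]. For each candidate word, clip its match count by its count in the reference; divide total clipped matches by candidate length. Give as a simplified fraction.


Reference word counts: {'always': 2, 'on': 1, 'slow': 2}
Checking each candidate word (with clipping):
  'cat' -> not in reference -> no match (matches: 0)
  'warm' -> not in reference -> no match (matches: 0)
  'warm' -> not in reference -> no match (matches: 0)
  'sad' -> not in reference -> no match (matches: 0)
  'after' -> not in reference -> no match (matches: 0)
  'on' -> in reference (ref count 1, used 1/1) -> match (matches: 1)
  'on' -> ref count 1 already used up (1/1) -> clipped, no match (matches: 1)
  'after' -> not in reference -> no match (matches: 1)
  'on' -> ref count 1 already used up (1/1) -> clipped, no match (matches: 1)
  'because' -> not in reference -> no match (matches: 1)
Clipped matches: 1, Candidate length: 10
Precision = 1/10

1/10


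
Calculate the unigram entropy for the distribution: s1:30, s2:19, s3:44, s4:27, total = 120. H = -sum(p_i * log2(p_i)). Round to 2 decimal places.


Computing entropy H = -sum(p_i * log2(p_i)):
  s1: p = 30/120 = 0.2500, -p*log2(p) = 0.5000
  s2: p = 19/120 = 0.1583, -p*log2(p) = 0.4210
  s3: p = 44/120 = 0.3667, -p*log2(p) = 0.5307
  s4: p = 27/120 = 0.2250, -p*log2(p) = 0.4842
H = sum of terms = 1.9359
Rounded to 2 decimals: 1.94

1.94


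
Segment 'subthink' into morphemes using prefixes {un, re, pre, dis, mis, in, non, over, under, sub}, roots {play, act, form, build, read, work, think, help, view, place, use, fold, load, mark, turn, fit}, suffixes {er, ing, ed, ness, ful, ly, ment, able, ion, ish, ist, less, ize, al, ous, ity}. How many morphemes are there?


Segmenting 'subthink' against the inventory:
  'sub' -> prefix (morpheme 1)
  'think' -> root (morpheme 2)
Total morphemes: 2

2


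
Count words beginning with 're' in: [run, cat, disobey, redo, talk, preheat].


Checking each word for prefix 're':
  'run' -> no (count: 0)
  'cat' -> no (count: 0)
  'disobey' -> no (count: 0)
  'redo' -> YES, starts with 're' (count: 1)
  'talk' -> no (count: 1)
  'preheat' -> no (count: 1)
Total with prefix 're': 1

1


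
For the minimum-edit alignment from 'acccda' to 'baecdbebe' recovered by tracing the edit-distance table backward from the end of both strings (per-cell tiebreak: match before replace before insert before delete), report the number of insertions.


Edit distance = 7. Backtracking from cell (6, 9) with preference match > replace > insert > delete,
then listing the resulting alignment 'acccda' -> 'baecdbebe' left to right:
  Step 1: insert 'b' [insertion #1]
  Step 2: keep 'a'
  Step 3: insert 'e' [insertion #2]
  Step 4: keep 'c'
  Step 5: insert 'd' [insertion #3]
  Step 6: replace c->b
  Step 7: replace c->e
  Step 8: replace d->b
  Step 9: replace a->e
Total insertions: 3

3
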